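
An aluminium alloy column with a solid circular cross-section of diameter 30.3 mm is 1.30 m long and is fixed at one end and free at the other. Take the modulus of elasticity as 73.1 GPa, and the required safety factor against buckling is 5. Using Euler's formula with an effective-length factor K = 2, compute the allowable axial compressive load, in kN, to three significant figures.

I = πd⁴/64 = π×30.3⁴/64 = 41380 mm⁴.
Effective length L_e = KL = 2×1.30 m = 2600 mm.
Euler critical load P_cr = π²EI/L_e² = π²×73100×41380/2600² = 4416 N.
P_allow = P_cr/n = 4416/5 = 883.2 N.

P_allow = 0.883 kN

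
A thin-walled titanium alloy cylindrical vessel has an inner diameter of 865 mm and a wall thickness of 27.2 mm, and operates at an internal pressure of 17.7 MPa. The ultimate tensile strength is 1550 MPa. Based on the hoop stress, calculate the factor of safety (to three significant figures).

n = 5.51

σ_h = pD/(2t) = 17.7×865/(2×27.2) = 281.4 MPa.
n = 1550/281.4 = 5.507.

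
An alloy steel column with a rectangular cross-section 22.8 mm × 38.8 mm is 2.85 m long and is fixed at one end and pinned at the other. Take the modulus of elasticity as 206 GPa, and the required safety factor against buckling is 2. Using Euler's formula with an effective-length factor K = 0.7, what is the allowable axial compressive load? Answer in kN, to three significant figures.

P_allow = 9.79 kN

Buckling occurs about the weak axis: I_min = h·b³/12 = 38.8×22.8³/12 = 38320 mm⁴ (b = 22.8 mm is the smaller dimension).
Effective length L_e = KL = 0.7×2.85 m = 1995 mm.
Euler critical load P_cr = π²EI/L_e² = π²×206000×38320/1995² = 19580 N.
P_allow = P_cr/n = 19580/2 = 9788 N.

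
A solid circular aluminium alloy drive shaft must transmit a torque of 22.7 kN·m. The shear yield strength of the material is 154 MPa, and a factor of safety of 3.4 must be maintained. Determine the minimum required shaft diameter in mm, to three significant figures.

d = 137 mm

Allowable shear stress τ_allow = 154/3.4 = 45.29 MPa.
For a solid shaft τ = 16T/(πd³), so d³ = 16T/(π τ_allow) = 16×2.2700×10^7/(π×45.29) = 2.552×10^6 mm³.
d = (2.552×10^6)^(1/3) = 136.7 mm.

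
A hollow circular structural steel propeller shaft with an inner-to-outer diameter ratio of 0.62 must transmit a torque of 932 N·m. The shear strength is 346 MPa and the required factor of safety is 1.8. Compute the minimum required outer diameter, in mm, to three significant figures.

τ_allow = 346/1.8 = 192.2 MPa.
For a hollow shaft τ = 16T/[πd_o³(1−k⁴)] with k = 0.62, so 1−k⁴ = 0.8522.
d_o³ = 16T/[π τ_allow (1−k⁴)] = 16×932000/(π×192.2×0.8522) = 28970 mm³.
d_o = 30.71 mm.

d_o = 30.7 mm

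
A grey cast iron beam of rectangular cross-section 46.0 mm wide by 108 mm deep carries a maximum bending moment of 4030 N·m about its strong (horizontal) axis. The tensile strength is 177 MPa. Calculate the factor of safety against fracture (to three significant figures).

n = 3.93

Section modulus S = bh²/6 = 46.0×108²/6 = 89420 mm³.
σ = M/S = 4030000/89420 = 45.07 MPa.
n = 177/45.07 = 3.928.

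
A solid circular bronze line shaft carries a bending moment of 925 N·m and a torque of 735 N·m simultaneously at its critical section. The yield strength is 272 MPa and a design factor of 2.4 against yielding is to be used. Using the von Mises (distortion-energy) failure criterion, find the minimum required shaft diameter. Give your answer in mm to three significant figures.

σ_allow = σ_y/n = 272/2.4 = 113.3 MPa.
For a solid shaft σ_b = 32M/(πd³) and τ = 16T/(πd³), so the von Mises stress is σ' = (16/πd³)·√(4M²+3T²).
√(4M²+3T²) = √(4×(925000)² + 3×(735000)²) = 2.246×10^6 N·mm.
d³ = 16×2.246×10^6/(π×113.3) = 100900 mm³.
d = 46.56 mm.

d = 46.6 mm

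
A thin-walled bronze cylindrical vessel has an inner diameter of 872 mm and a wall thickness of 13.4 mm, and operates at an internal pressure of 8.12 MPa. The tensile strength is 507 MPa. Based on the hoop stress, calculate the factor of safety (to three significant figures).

σ_h = pD/(2t) = 8.12×872/(2×13.4) = 264.2 MPa.
n = 507/264.2 = 1.919.

n = 1.92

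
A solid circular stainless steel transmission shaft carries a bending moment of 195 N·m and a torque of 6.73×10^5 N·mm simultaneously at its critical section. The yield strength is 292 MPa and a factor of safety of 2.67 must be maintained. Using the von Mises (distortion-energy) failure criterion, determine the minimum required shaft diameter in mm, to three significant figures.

σ_allow = σ_y/n = 292/2.67 = 109.4 MPa.
For a solid shaft σ_b = 32M/(πd³) and τ = 16T/(πd³), so the von Mises stress is σ' = (16/πd³)·√(4M²+3T²).
√(4M²+3T²) = √(4×(195000)² + 3×(673000)²) = 1.229×10^6 N·mm.
d³ = 16×1.229×10^6/(π×109.4) = 57240 mm³.
d = 38.54 mm.

d = 38.5 mm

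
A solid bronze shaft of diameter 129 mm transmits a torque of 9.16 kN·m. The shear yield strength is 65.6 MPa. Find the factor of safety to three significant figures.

n = 3.02

τ = 16T/(πd³) = 16×9160000/(π×129³) = 21.73 MPa.
n = τ_limit/τ = 65.6/21.73 = 3.019.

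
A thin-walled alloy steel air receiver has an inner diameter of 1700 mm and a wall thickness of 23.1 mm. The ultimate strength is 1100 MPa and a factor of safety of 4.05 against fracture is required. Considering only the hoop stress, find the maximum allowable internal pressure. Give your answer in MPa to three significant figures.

σ_allow = 1100/4.05 = 271.6 MPa.
σ_h = pD/(2t) → p_allow = 2σ_allow t/D = 2×271.6×23.1/1700 = 7.381 MPa.

p_allow = 7.38 MPa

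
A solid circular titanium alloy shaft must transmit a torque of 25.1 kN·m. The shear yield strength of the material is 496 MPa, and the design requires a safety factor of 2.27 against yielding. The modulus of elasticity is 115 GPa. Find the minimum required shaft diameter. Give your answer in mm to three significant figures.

d = 83.6 mm

Allowable shear stress τ_allow = 496/2.27 = 218.5 MPa.
For a solid shaft τ = 16T/(πd³), so d³ = 16T/(π τ_allow) = 16×2.5100×10^7/(π×218.5) = 585000 mm³.
d = (585000)^(1/3) = 83.64 mm.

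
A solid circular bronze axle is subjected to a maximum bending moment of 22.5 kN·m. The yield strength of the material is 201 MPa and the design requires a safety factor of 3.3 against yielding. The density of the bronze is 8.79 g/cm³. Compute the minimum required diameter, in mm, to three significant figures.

d = 156 mm

σ_allow = 201/3.3 = 60.91 MPa.
For a solid circular section σ = 32M/(πd³), so d³ = 32M/(π σ_allow) = 32×2.2500×10^7/(π×60.91) = 3.763×10^6 mm³.
d = 155.5 mm.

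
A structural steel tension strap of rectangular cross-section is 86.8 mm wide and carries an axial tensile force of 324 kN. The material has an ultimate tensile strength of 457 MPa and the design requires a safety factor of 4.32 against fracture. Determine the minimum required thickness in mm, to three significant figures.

t = 35.3 mm

σ_allow = 457/4.32 = 105.8 MPa.
Required area A = F/σ_allow = 324000/105.8 = 3063 mm².
t = A/w = 3063/86.8 = 35.29 mm.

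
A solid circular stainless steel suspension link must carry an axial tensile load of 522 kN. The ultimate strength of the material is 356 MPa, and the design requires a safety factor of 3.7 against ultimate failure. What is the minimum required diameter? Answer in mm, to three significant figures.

Allowable stress σ_allow = 356/3.7 = 96.22 MPa.
Required area A = F/σ_allow = 522000/96.22 = 5425 mm².
A = πd²/4 → d = √(4A/π) = 83.11 mm.

d = 83.1 mm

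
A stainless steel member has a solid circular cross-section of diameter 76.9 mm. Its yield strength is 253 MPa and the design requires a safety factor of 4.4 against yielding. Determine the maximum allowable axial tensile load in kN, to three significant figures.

F_allow = 267 kN

σ_allow = 253/4.4 = 57.50 MPa.
A = πd²/4 = π×76.9²/4 = 4645 mm².
F_allow = σ_allow × A = 57.50×4645 = 267100 N.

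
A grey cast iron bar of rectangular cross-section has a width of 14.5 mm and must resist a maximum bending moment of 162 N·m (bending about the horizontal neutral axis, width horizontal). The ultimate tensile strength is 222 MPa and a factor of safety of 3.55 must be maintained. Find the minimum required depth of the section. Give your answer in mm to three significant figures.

h = 32.7 mm

σ_allow = 222/3.55 = 62.54 MPa.
For a rectangular section σ = 6M/(bh²), so h² = 6M/(b σ_allow) = 6×162000/(14.5×62.54) = 1072 mm².
h = 32.74 mm.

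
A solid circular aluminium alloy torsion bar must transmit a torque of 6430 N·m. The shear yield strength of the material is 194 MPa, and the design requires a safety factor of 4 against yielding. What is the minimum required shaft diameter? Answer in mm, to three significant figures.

d = 87.7 mm

Allowable shear stress τ_allow = 194/4 = 48.50 MPa.
For a solid shaft τ = 16T/(πd³), so d³ = 16T/(π τ_allow) = 16×6430000/(π×48.50) = 675200 mm³.
d = (675200)^(1/3) = 87.73 mm.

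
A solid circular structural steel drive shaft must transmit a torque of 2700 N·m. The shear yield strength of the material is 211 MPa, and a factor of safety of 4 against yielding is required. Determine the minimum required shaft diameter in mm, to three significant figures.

d = 63.9 mm

Allowable shear stress τ_allow = 211/4 = 52.75 MPa.
For a solid shaft τ = 16T/(πd³), so d³ = 16T/(π τ_allow) = 16×2700000/(π×52.75) = 260700 mm³.
d = (260700)^(1/3) = 63.88 mm.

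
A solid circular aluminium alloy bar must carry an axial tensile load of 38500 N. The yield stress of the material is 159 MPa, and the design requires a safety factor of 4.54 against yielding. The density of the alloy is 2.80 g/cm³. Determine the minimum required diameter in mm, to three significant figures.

d = 37.4 mm

Allowable stress σ_allow = 159/4.54 = 35.02 MPa.
Required area A = F/σ_allow = 38500/35.02 = 1099 mm².
A = πd²/4 → d = √(4A/π) = 37.41 mm.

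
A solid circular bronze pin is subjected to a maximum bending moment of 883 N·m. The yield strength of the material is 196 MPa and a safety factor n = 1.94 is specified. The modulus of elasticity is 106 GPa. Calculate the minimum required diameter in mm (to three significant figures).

d = 44.7 mm

σ_allow = 196/1.94 = 101.0 MPa.
For a solid circular section σ = 32M/(πd³), so d³ = 32M/(π σ_allow) = 32×883000/(π×101.0) = 89020 mm³.
d = 44.65 mm.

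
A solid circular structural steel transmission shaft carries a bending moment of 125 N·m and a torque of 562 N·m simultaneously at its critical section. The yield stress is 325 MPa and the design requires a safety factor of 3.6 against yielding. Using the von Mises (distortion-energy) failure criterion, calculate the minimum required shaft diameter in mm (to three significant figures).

d = 38.4 mm

σ_allow = σ_y/n = 325/3.6 = 90.28 MPa.
For a solid shaft σ_b = 32M/(πd³) and τ = 16T/(πd³), so the von Mises stress is σ' = (16/πd³)·√(4M²+3T²).
√(4M²+3T²) = √(4×(125000)² + 3×(562000)²) = 1.005×10^6 N·mm.
d³ = 16×1.005×10^6/(π×90.28) = 56700 mm³.
d = 38.42 mm.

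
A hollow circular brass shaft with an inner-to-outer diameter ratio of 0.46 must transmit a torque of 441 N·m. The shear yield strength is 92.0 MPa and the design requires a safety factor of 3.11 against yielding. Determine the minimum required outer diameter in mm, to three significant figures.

d_o = 43.0 mm

τ_allow = 92.0/3.11 = 29.58 MPa.
For a hollow shaft τ = 16T/[πd_o³(1−k⁴)] with k = 0.46, so 1−k⁴ = 0.9552.
d_o³ = 16T/[π τ_allow (1−k⁴)] = 16×441000/(π×29.58×0.9552) = 79480 mm³.
d_o = 43.00 mm.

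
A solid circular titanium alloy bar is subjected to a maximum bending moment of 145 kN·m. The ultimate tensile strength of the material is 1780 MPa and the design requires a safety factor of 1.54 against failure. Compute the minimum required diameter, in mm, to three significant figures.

d = 109 mm

σ_allow = 1780/1.54 = 1156 MPa.
For a solid circular section σ = 32M/(πd³), so d³ = 32M/(π σ_allow) = 32×1.4500×10^8/(π×1156) = 1.278×10^6 mm³.
d = 108.5 mm.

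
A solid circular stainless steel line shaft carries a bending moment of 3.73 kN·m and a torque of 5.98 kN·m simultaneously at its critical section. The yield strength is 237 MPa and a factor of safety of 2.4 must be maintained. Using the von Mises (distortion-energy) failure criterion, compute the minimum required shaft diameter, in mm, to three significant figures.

d = 87.0 mm

σ_allow = σ_y/n = 237/2.4 = 98.75 MPa.
For a solid shaft σ_b = 32M/(πd³) and τ = 16T/(πd³), so the von Mises stress is σ' = (16/πd³)·√(4M²+3T²).
√(4M²+3T²) = √(4×(3.730×10^6)² + 3×(5.980×10^6)²) = 1.276×10^7 N·mm.
d³ = 16×1.276×10^7/(π×98.75) = 658300 mm³.
d = 86.99 mm.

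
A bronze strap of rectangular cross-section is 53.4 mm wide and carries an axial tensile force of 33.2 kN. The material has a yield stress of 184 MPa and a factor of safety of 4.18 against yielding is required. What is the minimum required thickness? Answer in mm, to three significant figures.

σ_allow = 184/4.18 = 44.02 MPa.
Required area A = F/σ_allow = 33200/44.02 = 754.2 mm².
t = A/w = 754.2/53.4 = 14.12 mm.

t = 14.1 mm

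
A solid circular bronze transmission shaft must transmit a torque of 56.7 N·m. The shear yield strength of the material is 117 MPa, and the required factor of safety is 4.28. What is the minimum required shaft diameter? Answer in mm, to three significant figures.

d = 21.9 mm

Allowable shear stress τ_allow = 117/4.28 = 27.34 MPa.
For a solid shaft τ = 16T/(πd³), so d³ = 16T/(π τ_allow) = 16×56700/(π×27.34) = 10560 mm³.
d = (10560)^(1/3) = 21.94 mm.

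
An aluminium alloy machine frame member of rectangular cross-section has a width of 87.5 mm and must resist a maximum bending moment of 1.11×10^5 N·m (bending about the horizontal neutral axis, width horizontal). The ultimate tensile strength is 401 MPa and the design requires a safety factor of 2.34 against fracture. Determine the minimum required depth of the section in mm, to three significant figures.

h = 211 mm

σ_allow = 401/2.34 = 171.4 MPa.
For a rectangular section σ = 6M/(bh²), so h² = 6M/(b σ_allow) = 6×1.1100×10^8/(87.5×171.4) = 44420 mm².
h = 210.8 mm.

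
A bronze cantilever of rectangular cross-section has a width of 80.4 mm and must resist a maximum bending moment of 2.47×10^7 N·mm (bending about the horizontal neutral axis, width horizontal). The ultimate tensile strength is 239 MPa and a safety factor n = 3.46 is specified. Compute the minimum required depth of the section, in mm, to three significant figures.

h = 163 mm

σ_allow = 239/3.46 = 69.08 MPa.
For a rectangular section σ = 6M/(bh²), so h² = 6M/(b σ_allow) = 6×2.4700×10^7/(80.4×69.08) = 26690 mm².
h = 163.4 mm.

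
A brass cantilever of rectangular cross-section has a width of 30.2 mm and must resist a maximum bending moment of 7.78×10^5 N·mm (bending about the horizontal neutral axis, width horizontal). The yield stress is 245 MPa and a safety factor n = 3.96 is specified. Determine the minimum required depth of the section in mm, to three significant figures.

h = 50.0 mm

σ_allow = 245/3.96 = 61.87 MPa.
For a rectangular section σ = 6M/(bh²), so h² = 6M/(b σ_allow) = 6×778000/(30.2×61.87) = 2498 mm².
h = 49.98 mm.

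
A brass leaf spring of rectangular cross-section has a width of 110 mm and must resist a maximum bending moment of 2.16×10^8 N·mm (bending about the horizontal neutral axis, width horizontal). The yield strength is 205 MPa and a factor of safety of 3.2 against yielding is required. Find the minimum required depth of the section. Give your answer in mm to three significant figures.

h = 429 mm

σ_allow = 205/3.2 = 64.06 MPa.
For a rectangular section σ = 6M/(bh²), so h² = 6M/(b σ_allow) = 6×2.1600×10^8/(110×64.06) = 183900 mm².
h = 428.8 mm.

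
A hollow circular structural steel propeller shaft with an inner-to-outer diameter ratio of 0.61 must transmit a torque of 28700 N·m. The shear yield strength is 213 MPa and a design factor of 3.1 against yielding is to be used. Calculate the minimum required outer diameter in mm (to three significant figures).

τ_allow = 213/3.1 = 68.71 MPa.
For a hollow shaft τ = 16T/[πd_o³(1−k⁴)] with k = 0.61, so 1−k⁴ = 0.8615.
d_o³ = 16T/[π τ_allow (1−k⁴)] = 16×2.8700×10^7/(π×68.71×0.8615) = 2.469×10^6 mm³.
d_o = 135.2 mm.

d_o = 135 mm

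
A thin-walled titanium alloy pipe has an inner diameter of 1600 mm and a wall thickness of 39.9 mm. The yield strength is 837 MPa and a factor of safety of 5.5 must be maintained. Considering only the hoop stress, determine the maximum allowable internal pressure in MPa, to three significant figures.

p_allow = 7.59 MPa

σ_allow = 837/5.5 = 152.2 MPa.
σ_h = pD/(2t) → p_allow = 2σ_allow t/D = 2×152.2×39.9/1600 = 7.590 MPa.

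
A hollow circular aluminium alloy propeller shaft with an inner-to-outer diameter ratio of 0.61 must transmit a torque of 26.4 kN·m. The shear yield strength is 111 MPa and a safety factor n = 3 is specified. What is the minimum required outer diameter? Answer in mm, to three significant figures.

d_o = 162 mm

τ_allow = 111/3 = 37.00 MPa.
For a hollow shaft τ = 16T/[πd_o³(1−k⁴)] with k = 0.61, so 1−k⁴ = 0.8615.
d_o³ = 16T/[π τ_allow (1−k⁴)] = 16×2.6400×10^7/(π×37.00×0.8615) = 4.218×10^6 mm³.
d_o = 161.6 mm.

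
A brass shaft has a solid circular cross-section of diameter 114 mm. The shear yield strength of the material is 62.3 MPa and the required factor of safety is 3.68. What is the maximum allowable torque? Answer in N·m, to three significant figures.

τ_allow = 62.3/3.68 = 16.93 MPa.
For a solid shaft T_allow = τ_allow·πd³/16; πd³/16 = π×114³/16 = 290900 mm³.
T_allow = 16.93×290900 = 4.925×10^6 N·mm = 4925 N·m.

T_allow = 4920 N·m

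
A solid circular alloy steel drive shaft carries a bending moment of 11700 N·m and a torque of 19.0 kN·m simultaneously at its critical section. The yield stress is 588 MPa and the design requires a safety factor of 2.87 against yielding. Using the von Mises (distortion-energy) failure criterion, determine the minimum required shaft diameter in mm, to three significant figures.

σ_allow = σ_y/n = 588/2.87 = 204.9 MPa.
For a solid shaft σ_b = 32M/(πd³) and τ = 16T/(πd³), so the von Mises stress is σ' = (16/πd³)·√(4M²+3T²).
√(4M²+3T²) = √(4×(1.170×10^7)² + 3×(1.900×10^7)²) = 4.038×10^7 N·mm.
d³ = 16×4.038×10^7/(π×204.9) = 1.004×10^6 mm³.
d = 100.1 mm.

d = 100 mm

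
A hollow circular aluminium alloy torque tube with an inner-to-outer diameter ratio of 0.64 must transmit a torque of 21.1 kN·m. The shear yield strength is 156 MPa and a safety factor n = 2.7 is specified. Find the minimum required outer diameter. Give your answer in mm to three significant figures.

d_o = 131 mm

τ_allow = 156/2.7 = 57.78 MPa.
For a hollow shaft τ = 16T/[πd_o³(1−k⁴)] with k = 0.64, so 1−k⁴ = 0.8322.
d_o³ = 16T/[π τ_allow (1−k⁴)] = 16×2.1100×10^7/(π×57.78×0.8322) = 2.235×10^6 mm³.
d_o = 130.7 mm.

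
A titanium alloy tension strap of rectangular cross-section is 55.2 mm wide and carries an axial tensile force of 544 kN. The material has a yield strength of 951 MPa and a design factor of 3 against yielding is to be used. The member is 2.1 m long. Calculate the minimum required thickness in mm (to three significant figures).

t = 31.1 mm

σ_allow = 951/3 = 317.0 MPa.
Required area A = F/σ_allow = 544000/317.0 = 1716 mm².
t = A/w = 1716/55.2 = 31.09 mm.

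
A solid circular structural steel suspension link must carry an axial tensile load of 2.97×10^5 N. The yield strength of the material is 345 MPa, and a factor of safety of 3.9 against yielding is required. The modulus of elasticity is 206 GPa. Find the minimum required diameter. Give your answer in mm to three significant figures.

d = 65.4 mm

Allowable stress σ_allow = 345/3.9 = 88.46 MPa.
Required area A = F/σ_allow = 297000/88.46 = 3357 mm².
A = πd²/4 → d = √(4A/π) = 65.38 mm.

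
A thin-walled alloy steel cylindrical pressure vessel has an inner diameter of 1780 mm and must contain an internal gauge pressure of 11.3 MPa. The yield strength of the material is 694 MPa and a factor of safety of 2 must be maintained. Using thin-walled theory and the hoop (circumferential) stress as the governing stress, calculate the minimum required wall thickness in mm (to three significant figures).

σ_allow = 694/2 = 347.0 MPa.
Hoop stress σ_h = pD/(2t), so t = pD/(2σ_allow) = 11.3×1780/(2×347.0) = 28.98 mm.

t = 29.0 mm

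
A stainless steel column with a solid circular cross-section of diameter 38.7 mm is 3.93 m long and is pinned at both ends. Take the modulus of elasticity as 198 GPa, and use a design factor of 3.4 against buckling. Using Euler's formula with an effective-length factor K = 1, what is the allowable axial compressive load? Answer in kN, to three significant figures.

I = πd⁴/64 = π×38.7⁴/64 = 110100 mm⁴.
Effective length L_e = KL = 1×3.93 m = 3930 mm.
Euler critical load P_cr = π²EI/L_e² = π²×198000×110100/3930² = 13930 N.
P_allow = P_cr/n = 13930/3.4 = 4097 N.

P_allow = 4.10 kN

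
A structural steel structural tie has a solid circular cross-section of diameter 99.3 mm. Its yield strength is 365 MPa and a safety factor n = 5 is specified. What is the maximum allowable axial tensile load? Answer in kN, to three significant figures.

F_allow = 565 kN

σ_allow = 365/5 = 73.00 MPa.
A = πd²/4 = π×99.3²/4 = 7744 mm².
F_allow = σ_allow × A = 73.00×7744 = 565300 N.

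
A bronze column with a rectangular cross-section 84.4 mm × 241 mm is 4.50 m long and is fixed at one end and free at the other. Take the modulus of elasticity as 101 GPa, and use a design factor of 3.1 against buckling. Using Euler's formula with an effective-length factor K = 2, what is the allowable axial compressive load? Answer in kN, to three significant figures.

P_allow = 47.9 kN

Buckling occurs about the weak axis: I_min = h·b³/12 = 241×84.4³/12 = 1.207×10^7 mm⁴ (b = 84.4 mm is the smaller dimension).
Effective length L_e = KL = 2×4.50 m = 9000 mm.
Euler critical load P_cr = π²EI/L_e² = π²×101000×1.207×10^7/9000² = 148600 N.
P_allow = P_cr/n = 148600/3.1 = 47930 N.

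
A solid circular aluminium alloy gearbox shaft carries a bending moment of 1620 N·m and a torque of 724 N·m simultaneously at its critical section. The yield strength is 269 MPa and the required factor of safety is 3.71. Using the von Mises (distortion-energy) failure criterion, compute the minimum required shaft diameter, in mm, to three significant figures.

d = 62.5 mm

σ_allow = σ_y/n = 269/3.71 = 72.51 MPa.
For a solid shaft σ_b = 32M/(πd³) and τ = 16T/(πd³), so the von Mises stress is σ' = (16/πd³)·√(4M²+3T²).
√(4M²+3T²) = √(4×(1.620×10^6)² + 3×(724000)²) = 3.474×10^6 N·mm.
d³ = 16×3.474×10^6/(π×72.51) = 244000 mm³.
d = 62.49 mm.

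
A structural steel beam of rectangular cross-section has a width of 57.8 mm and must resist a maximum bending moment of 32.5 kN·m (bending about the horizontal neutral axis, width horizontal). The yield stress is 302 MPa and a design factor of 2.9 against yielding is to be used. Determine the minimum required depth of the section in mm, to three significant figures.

h = 180 mm

σ_allow = 302/2.9 = 104.1 MPa.
For a rectangular section σ = 6M/(bh²), so h² = 6M/(b σ_allow) = 6×3.2500×10^7/(57.8×104.1) = 32400 mm².
h = 180.0 mm.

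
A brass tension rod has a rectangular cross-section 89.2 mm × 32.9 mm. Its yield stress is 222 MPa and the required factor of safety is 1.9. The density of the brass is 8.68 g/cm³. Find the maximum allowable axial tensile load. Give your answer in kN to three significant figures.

σ_allow = 222/1.9 = 116.8 MPa.
A = 89.2×32.9 = 2935 mm².
F_allow = σ_allow × A = 116.8×2935 = 342900 N.

F_allow = 343 kN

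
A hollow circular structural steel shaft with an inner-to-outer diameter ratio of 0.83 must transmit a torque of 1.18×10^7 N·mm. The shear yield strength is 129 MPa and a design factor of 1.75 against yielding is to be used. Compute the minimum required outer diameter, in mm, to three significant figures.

d_o = 116 mm

τ_allow = 129/1.75 = 73.71 MPa.
For a hollow shaft τ = 16T/[πd_o³(1−k⁴)] with k = 0.83, so 1−k⁴ = 0.5254.
d_o³ = 16T/[π τ_allow (1−k⁴)] = 16×1.1800×10^7/(π×73.71×0.5254) = 1.552×10^6 mm³.
d_o = 115.8 mm.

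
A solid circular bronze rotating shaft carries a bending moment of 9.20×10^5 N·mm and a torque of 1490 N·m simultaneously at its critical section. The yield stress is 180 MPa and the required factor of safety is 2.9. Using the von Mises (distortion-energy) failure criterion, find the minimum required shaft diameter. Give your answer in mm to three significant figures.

d = 63.8 mm

σ_allow = σ_y/n = 180/2.9 = 62.07 MPa.
For a solid shaft σ_b = 32M/(πd³) and τ = 16T/(πd³), so the von Mises stress is σ' = (16/πd³)·√(4M²+3T²).
√(4M²+3T²) = √(4×(920000)² + 3×(1.490×10^6)²) = 3.170×10^6 N·mm.
d³ = 16×3.170×10^6/(π×62.07) = 260100 mm³.
d = 63.83 mm.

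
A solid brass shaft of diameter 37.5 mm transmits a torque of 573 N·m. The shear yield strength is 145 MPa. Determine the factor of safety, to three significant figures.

τ = 16T/(πd³) = 16×573000/(π×37.5³) = 55.34 MPa.
n = τ_limit/τ = 145/55.34 = 2.620.

n = 2.62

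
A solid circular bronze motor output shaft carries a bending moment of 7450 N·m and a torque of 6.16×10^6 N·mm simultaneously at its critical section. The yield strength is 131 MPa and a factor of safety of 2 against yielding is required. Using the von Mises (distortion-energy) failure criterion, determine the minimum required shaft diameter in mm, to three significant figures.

σ_allow = σ_y/n = 131/2 = 65.50 MPa.
For a solid shaft σ_b = 32M/(πd³) and τ = 16T/(πd³), so the von Mises stress is σ' = (16/πd³)·√(4M²+3T²).
√(4M²+3T²) = √(4×(7.450×10^6)² + 3×(6.160×10^6)²) = 1.833×10^7 N·mm.
d³ = 16×1.833×10^7/(π×65.50) = 1.425×10^6 mm³.
d = 112.5 mm.

d = 113 mm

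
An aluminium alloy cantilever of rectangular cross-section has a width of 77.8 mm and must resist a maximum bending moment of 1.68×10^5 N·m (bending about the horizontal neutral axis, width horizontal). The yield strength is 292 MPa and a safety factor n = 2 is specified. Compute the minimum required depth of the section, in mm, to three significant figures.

σ_allow = 292/2 = 146.0 MPa.
For a rectangular section σ = 6M/(bh²), so h² = 6M/(b σ_allow) = 6×1.6800×10^8/(77.8×146.0) = 88740 mm².
h = 297.9 mm.

h = 298 mm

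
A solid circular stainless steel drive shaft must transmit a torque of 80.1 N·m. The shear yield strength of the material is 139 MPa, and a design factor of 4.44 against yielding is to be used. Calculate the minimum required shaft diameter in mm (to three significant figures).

Allowable shear stress τ_allow = 139/4.44 = 31.31 MPa.
For a solid shaft τ = 16T/(πd³), so d³ = 16T/(π τ_allow) = 16×80100/(π×31.31) = 13030 mm³.
d = (13030)^(1/3) = 23.53 mm.

d = 23.5 mm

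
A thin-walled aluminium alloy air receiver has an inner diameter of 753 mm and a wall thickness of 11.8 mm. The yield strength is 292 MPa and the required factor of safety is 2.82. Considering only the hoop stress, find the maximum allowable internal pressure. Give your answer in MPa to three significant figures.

p_allow = 3.25 MPa

σ_allow = 292/2.82 = 103.5 MPa.
σ_h = pD/(2t) → p_allow = 2σ_allow t/D = 2×103.5×11.8/753 = 3.245 MPa.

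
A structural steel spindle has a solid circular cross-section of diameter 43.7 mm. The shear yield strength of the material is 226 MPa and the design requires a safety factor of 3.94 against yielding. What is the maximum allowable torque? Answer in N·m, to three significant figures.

T_allow = 940 N·m

τ_allow = 226/3.94 = 57.36 MPa.
For a solid shaft T_allow = τ_allow·πd³/16; πd³/16 = π×43.7³/16 = 16390 mm³.
T_allow = 57.36×16390 = 939900 N·mm = 939.9 N·m.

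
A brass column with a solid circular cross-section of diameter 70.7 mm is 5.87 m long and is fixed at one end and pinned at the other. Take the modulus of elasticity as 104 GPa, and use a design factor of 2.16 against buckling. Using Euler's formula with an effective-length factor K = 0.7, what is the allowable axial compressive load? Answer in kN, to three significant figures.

I = πd⁴/64 = π×70.7⁴/64 = 1.226×10^6 mm⁴.
Effective length L_e = KL = 0.7×5.87 m = 4109 mm.
Euler critical load P_cr = π²EI/L_e² = π²×104000×1.226×10^6/4109² = 74560 N.
P_allow = P_cr/n = 74560/2.16 = 34520 N.

P_allow = 34.5 kN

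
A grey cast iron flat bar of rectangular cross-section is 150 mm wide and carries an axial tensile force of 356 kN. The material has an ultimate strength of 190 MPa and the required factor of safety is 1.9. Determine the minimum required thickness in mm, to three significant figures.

t = 23.7 mm

σ_allow = 190/1.9 = 100.0 MPa.
Required area A = F/σ_allow = 356000/100.0 = 3560 mm².
t = A/w = 3560/150 = 23.73 mm.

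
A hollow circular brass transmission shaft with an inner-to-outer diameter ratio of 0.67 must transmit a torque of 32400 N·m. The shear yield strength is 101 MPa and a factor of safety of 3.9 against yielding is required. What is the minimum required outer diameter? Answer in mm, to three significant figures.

τ_allow = 101/3.9 = 25.90 MPa.
For a hollow shaft τ = 16T/[πd_o³(1−k⁴)] with k = 0.67, so 1−k⁴ = 0.7985.
d_o³ = 16T/[π τ_allow (1−k⁴)] = 16×3.2400×10^7/(π×25.90×0.7985) = 7.980×10^6 mm³.
d_o = 199.8 mm.

d_o = 200 mm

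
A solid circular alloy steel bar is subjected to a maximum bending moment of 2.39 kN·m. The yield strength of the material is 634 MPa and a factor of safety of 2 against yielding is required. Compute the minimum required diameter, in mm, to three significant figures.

σ_allow = 634/2 = 317.0 MPa.
For a solid circular section σ = 32M/(πd³), so d³ = 32M/(π σ_allow) = 32×2390000/(π×317.0) = 76800 mm³.
d = 42.51 mm.

d = 42.5 mm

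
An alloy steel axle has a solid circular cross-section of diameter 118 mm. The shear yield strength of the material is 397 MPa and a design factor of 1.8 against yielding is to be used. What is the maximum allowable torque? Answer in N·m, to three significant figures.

T_allow = 71200 N·m

τ_allow = 397/1.8 = 220.6 MPa.
For a solid shaft T_allow = τ_allow·πd³/16; πd³/16 = π×118³/16 = 322600 mm³.
T_allow = 220.6×322600 = 7.115×10^7 N·mm = 71150 N·m.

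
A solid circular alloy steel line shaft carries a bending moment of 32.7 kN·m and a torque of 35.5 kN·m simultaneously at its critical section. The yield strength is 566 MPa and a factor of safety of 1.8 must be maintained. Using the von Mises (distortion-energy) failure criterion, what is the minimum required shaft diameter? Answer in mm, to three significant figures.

σ_allow = σ_y/n = 566/1.8 = 314.4 MPa.
For a solid shaft σ_b = 32M/(πd³) and τ = 16T/(πd³), so the von Mises stress is σ' = (16/πd³)·√(4M²+3T²).
√(4M²+3T²) = √(4×(3.270×10^7)² + 3×(3.550×10^7)²) = 8.977×10^7 N·mm.
d³ = 16×8.977×10^7/(π×314.4) = 1.454×10^6 mm³.
d = 113.3 mm.

d = 113 mm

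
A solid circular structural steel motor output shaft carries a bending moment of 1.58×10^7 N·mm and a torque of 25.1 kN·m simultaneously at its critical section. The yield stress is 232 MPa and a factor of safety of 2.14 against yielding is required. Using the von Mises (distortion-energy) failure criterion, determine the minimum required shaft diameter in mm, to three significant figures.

d = 136 mm

σ_allow = σ_y/n = 232/2.14 = 108.4 MPa.
For a solid shaft σ_b = 32M/(πd³) and τ = 16T/(πd³), so the von Mises stress is σ' = (16/πd³)·√(4M²+3T²).
√(4M²+3T²) = √(4×(1.580×10^7)² + 3×(2.510×10^7)²) = 5.375×10^7 N·mm.
d³ = 16×5.375×10^7/(π×108.4) = 2.525×10^6 mm³.
d = 136.2 mm.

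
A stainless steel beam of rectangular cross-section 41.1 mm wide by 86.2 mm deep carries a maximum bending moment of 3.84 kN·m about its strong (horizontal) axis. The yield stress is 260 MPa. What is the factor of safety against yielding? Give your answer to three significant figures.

n = 3.45

Section modulus S = bh²/6 = 41.1×86.2²/6 = 50900 mm³.
σ = M/S = 3840000/50900 = 75.44 MPa.
n = 260/75.44 = 3.446.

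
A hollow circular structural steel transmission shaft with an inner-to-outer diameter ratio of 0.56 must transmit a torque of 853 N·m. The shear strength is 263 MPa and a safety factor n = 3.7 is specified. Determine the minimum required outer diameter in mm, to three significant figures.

d_o = 40.8 mm

τ_allow = 263/3.7 = 71.08 MPa.
For a hollow shaft τ = 16T/[πd_o³(1−k⁴)] with k = 0.56, so 1−k⁴ = 0.9017.
d_o³ = 16T/[π τ_allow (1−k⁴)] = 16×853000/(π×71.08×0.9017) = 67780 mm³.
d_o = 40.77 mm.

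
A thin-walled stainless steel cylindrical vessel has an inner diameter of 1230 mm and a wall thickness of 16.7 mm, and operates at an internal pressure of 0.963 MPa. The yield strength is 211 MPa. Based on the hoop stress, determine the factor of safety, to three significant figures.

n = 5.95

σ_h = pD/(2t) = 0.963×1230/(2×16.7) = 35.46 MPa.
n = 211/35.46 = 5.950.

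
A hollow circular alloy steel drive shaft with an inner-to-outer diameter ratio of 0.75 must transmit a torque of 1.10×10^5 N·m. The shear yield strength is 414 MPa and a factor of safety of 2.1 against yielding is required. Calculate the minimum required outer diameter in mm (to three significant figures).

τ_allow = 414/2.1 = 197.1 MPa.
For a hollow shaft τ = 16T/[πd_o³(1−k⁴)] with k = 0.75, so 1−k⁴ = 0.6836.
d_o³ = 16T/[π τ_allow (1−k⁴)] = 16×1.1000×10^8/(π×197.1×0.6836) = 4.157×10^6 mm³.
d_o = 160.8 mm.

d_o = 161 mm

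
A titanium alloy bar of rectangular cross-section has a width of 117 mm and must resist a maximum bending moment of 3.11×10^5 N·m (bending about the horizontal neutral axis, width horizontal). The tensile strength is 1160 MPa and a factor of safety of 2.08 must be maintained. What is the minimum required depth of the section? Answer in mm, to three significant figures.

σ_allow = 1160/2.08 = 557.7 MPa.
For a rectangular section σ = 6M/(bh²), so h² = 6M/(b σ_allow) = 6×3.1100×10^8/(117×557.7) = 28600 mm².
h = 169.1 mm.

h = 169 mm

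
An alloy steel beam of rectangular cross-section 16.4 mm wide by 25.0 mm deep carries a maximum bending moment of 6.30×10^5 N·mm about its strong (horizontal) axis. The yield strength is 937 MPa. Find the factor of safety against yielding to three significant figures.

n = 2.54

Section modulus S = bh²/6 = 16.4×25.0²/6 = 1708 mm³.
σ = M/S = 630000/1708 = 368.8 MPa.
n = 937/368.8 = 2.541.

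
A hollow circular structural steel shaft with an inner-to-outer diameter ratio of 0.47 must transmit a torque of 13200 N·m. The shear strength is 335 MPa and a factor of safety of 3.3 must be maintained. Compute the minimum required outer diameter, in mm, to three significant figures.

τ_allow = 335/3.3 = 101.5 MPa.
For a hollow shaft τ = 16T/[πd_o³(1−k⁴)] with k = 0.47, so 1−k⁴ = 0.9512.
d_o³ = 16T/[π τ_allow (1−k⁴)] = 16×1.3200×10^7/(π×101.5×0.9512) = 696200 mm³.
d_o = 88.63 mm.

d_o = 88.6 mm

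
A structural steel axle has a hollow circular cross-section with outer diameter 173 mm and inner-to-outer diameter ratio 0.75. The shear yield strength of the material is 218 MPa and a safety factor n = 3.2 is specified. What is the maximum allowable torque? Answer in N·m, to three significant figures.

τ_allow = 218/3.2 = 68.12 MPa.
For a hollow shaft T_allow = τ_allow·πd_o³(1−k⁴)/16 with 1−k⁴ = 0.6836, so πd_o³(1−k⁴)/16 = 695000 mm³.
T_allow = 68.12×695000 = 4.734×10^7 N·mm = 47340 N·m.

T_allow = 47300 N·m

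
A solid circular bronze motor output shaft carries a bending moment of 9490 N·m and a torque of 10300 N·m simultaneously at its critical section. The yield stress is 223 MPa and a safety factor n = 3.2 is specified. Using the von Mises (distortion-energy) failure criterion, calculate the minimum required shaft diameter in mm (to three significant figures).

σ_allow = σ_y/n = 223/3.2 = 69.69 MPa.
For a solid shaft σ_b = 32M/(πd³) and τ = 16T/(πd³), so the von Mises stress is σ' = (16/πd³)·√(4M²+3T²).
√(4M²+3T²) = √(4×(9.490×10^6)² + 3×(1.030×10^7)²) = 2.605×10^7 N·mm.
d³ = 16×2.605×10^7/(π×69.69) = 1.904×10^6 mm³.
d = 123.9 mm.

d = 124 mm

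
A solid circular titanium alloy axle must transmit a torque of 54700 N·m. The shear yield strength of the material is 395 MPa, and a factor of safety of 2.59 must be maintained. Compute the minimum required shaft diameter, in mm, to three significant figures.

Allowable shear stress τ_allow = 395/2.59 = 152.5 MPa.
For a solid shaft τ = 16T/(πd³), so d³ = 16T/(π τ_allow) = 16×5.4700×10^7/(π×152.5) = 1.827×10^6 mm³.
d = (1.827×10^6)^(1/3) = 122.2 mm.

d = 122 mm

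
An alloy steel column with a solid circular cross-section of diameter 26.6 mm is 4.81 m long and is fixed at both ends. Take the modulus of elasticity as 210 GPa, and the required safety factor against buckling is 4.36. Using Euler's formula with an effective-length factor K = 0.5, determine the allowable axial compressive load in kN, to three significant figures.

P_allow = 2.02 kN

I = πd⁴/64 = π×26.6⁴/64 = 24580 mm⁴.
Effective length L_e = KL = 0.5×4.81 m = 2405 mm.
Euler critical load P_cr = π²EI/L_e² = π²×210000×24580/2405² = 8806 N.
P_allow = P_cr/n = 8806/4.36 = 2020 N.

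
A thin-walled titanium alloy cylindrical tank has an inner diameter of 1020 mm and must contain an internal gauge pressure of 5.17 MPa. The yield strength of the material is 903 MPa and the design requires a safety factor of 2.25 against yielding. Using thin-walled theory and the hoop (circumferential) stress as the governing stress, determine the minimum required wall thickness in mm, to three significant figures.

t = 6.57 mm

σ_allow = 903/2.25 = 401.3 MPa.
Hoop stress σ_h = pD/(2t), so t = pD/(2σ_allow) = 5.17×1020/(2×401.3) = 6.570 mm.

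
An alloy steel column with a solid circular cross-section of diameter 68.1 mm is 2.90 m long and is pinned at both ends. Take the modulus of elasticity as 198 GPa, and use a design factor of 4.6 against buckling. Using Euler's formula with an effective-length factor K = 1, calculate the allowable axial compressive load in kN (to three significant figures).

I = πd⁴/64 = π×68.1⁴/64 = 1.056×10^6 mm⁴.
Effective length L_e = KL = 1×2.90 m = 2900 mm.
Euler critical load P_cr = π²EI/L_e² = π²×198000×1.056×10^6/2900² = 245300 N.
P_allow = P_cr/n = 245300/4.6 = 53330 N.

P_allow = 53.3 kN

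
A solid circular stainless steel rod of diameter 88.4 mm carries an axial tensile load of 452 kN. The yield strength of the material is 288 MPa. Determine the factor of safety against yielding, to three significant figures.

A = πd²/4 = 6138 mm².
σ = F/A = 452000/6138 = 73.65 MPa.
n = 288/73.65 = 3.911.

n = 3.91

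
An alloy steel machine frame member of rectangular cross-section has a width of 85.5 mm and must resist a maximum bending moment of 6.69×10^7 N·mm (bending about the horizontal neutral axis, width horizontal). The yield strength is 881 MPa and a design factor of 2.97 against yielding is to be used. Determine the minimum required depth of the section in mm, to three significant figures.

σ_allow = 881/2.97 = 296.6 MPa.
For a rectangular section σ = 6M/(bh²), so h² = 6M/(b σ_allow) = 6×6.6900×10^7/(85.5×296.6) = 15830 mm².
h = 125.8 mm.

h = 126 mm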